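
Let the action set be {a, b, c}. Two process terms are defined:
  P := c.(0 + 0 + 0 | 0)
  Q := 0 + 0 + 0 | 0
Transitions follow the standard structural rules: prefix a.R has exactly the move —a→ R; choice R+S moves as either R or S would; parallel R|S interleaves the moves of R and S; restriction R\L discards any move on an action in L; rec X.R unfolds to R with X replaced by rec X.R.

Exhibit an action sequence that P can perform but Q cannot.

Reachable graph of P (2 states):
  m0 = c.(0 + 0 + 0 | 0) ⊢ --c--▸ m1
  m1 = 0 + 0 + 0 | 0 ⊢ deadlocked
Reachable graph of Q (1 states):
  n0 = 0 + 0 + 0 | 0 ⊢ deadlocked
Run σ = ⟨c⟩ on P: start {m0}
  after c @ step 1: {m1}
  ✓ P
Run σ = ⟨c⟩ on Q: start {n0}
  after c @ step 1: ∅ (Q stuck)

c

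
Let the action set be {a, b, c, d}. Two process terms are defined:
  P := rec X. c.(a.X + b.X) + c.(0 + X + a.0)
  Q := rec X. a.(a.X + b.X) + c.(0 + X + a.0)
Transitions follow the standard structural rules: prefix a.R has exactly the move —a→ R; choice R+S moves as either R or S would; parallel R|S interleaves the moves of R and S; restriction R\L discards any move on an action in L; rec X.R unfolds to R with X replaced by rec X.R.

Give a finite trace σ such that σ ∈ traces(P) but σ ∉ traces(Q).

Reachable graph of P (4 states):
  u0 = rec X. c.(a.X + b.X) + c.(0 + X + a.0) | --c--▸ u1, --c--▸ u2
  u1 = 0 + (rec X. c.(a.X + b.X) + c.(0 + X + a.0)) + a.0 | --a--▸ u3, --c--▸ u1, --c--▸ u2
  u2 = a.(rec X. c.(a.X + b.X) + c.(0 + X + a.0)) + b.(rec X. c.(a.X + b.X) + c.(0 + X + a.0)) | --a--▸ u0, --b--▸ u0
  u3 = 0 | deadlocked
Reachable graph of Q (4 states):
  v0 = rec X. a.(a.X + b.X) + c.(0 + X + a.0) | --a--▸ v1, --c--▸ v2
  v1 = a.(rec X. a.(a.X + b.X) + c.(0 + X + a.0)) + b.(rec X. a.(a.X + b.X) + c.(0 + X + a.0)) | --a--▸ v0, --b--▸ v0
  v2 = 0 + (rec X. a.(a.X + b.X) + c.(0 + X + a.0)) + a.0 | --a--▸ v1, --a--▸ v3, --c--▸ v2
  v3 = 0 | deadlocked
Executing cb from P (initial set {u0}):
  after c @ step 1: {u1, u2}
  after b @ step 2: {u0}
  — P admits the full trace.
Executing cb from Q (initial set {v0}):
  after c @ step 1: {v2}
  after b @ step 2: ∅  — Q cannot continue

cb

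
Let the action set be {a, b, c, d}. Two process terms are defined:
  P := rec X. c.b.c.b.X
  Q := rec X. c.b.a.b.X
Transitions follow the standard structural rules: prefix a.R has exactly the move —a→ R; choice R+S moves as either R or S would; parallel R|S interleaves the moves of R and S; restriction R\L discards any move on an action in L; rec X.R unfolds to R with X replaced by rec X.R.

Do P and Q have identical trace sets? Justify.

Reachable graph of P (4 states):
  s0 = rec X. c.b.c.b.X → —c→ s1
  s1 = b.c.b.(rec X. c.b.c.b.X) → —b→ s2
  s2 = c.b.(rec X. c.b.c.b.X) → —c→ s3
  s3 = b.(rec X. c.b.c.b.X) → —b→ s0
Reachable graph of Q (4 states):
  t0 = rec X. c.b.a.b.X → —c→ t1
  t1 = b.a.b.(rec X. c.b.a.b.X) → —b→ t2
  t2 = a.b.(rec X. c.b.a.b.X) → —a→ t3
  t3 = b.(rec X. c.b.a.b.X) → —b→ t0
Executing cbc from P (initial set {s0}):
  after c @ step 1: {s1}
  after b @ step 2: {s2}
  after c @ step 3: {s3}
  P completes σ.
Executing cbc from Q (initial set {t0}):
  after c @ step 1: {t1}
  after b @ step 2: {t2}
  after c @ step 3: ∅  — Q cannot continue

traces(P) ≠ traces(Q) — witness ⟨cbc⟩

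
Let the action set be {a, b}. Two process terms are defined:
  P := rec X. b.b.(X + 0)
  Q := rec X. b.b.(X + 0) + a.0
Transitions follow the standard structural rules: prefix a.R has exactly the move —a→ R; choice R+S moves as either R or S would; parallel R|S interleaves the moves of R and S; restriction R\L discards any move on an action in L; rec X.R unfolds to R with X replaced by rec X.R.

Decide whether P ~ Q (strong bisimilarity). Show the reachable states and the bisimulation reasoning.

NO

Reachable graph of P (3 states):
  p0 = rec X. b.b.(X + 0) → —b→ p1
  p1 = b.((rec X. b.b.(X + 0)) + 0) → —b→ p2
  p2 = (rec X. b.b.(X + 0)) + 0 → —b→ p1
Reachable graph of Q (4 states):
  q0 = rec X. b.b.(X + 0) + a.0 → —a→ q1, —b→ q2
  q1 = 0 → stopped
  q2 = b.((rec X. b.b.(X + 0) + a.0) + 0) → —b→ q3
  q3 = (rec X. b.b.(X + 0) + a.0) + 0 → —a→ q1, —b→ q2
Bisimilarity quotient blocks:
  B0 = {p0, p1, p2}
  B1 = {q0, q3}
  B2 = {q2}
  B3 = {q1}
p0 ∈ B0, q0 ∈ B1 → different blocks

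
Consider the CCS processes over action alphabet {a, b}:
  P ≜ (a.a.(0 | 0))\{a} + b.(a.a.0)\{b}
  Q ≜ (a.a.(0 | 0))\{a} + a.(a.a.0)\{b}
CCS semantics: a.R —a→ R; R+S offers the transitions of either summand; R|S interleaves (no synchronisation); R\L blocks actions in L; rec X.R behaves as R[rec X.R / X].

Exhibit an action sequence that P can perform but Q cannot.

b

Reachable graph of P (4 states):
  s0 = (a.a.(0 | 0))\{a} + b.(a.a.0)\{b} | --b--▸ s1
  s1 = (a.a.0)\{b} | --a--▸ s2
  s2 = (a.0)\{b} | --a--▸ s3
  s3 = 0\{b} | ·
Reachable graph of Q (4 states):
  t0 = (a.a.(0 | 0))\{a} + a.(a.a.0)\{b} | --a--▸ t1
  t1 = (a.a.0)\{b} | --a--▸ t2
  t2 = (a.0)\{b} | --a--▸ t3
  t3 = 0\{b} | ·
Trace ⟨b⟩ through P, begin at {s0}:
  [1] b ⇒ {s1}
  — P admits the full trace.
Trace ⟨b⟩ through Q, begin at {t0}:
  [1] b ⇒ ∅ (Q stuck)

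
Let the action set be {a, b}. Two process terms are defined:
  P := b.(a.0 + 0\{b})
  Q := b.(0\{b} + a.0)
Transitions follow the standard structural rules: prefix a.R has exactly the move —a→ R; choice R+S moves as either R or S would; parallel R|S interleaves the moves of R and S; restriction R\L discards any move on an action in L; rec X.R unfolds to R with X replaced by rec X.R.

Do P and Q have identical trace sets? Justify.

LTS(P): 3 reachable states
  s0 = b.(a.0 + 0\{b}) → ··b··> s1
  s1 = a.0 + 0\{b} → ··a··> s2
  s2 = 0 → deadlocked
LTS(Q): 3 reachable states
  t0 = b.(0\{b} + a.0) → ··b··> t1
  t1 = 0\{b} + a.0 → ··a··> t2
  t2 = 0 → deadlocked
Bisimilarity quotient blocks:
  B0 = {s0, t0}
  B1 = {s1, t1}
  B2 = {s2, t2}
s0 ∈ B0, t0 ∈ B0 → same block
Bisimilar ⇒ trace-equivalent.

YES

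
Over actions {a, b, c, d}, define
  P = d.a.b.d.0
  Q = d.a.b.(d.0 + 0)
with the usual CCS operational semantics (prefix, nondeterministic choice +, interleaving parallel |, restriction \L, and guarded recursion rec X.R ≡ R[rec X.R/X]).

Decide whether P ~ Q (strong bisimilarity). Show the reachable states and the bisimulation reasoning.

P's transition system — 5 states:
  u0 = d.a.b.d.0 :: =d=> u1
  u1 = a.b.d.0 :: =a=> u2
  u2 = b.d.0 :: =b=> u3
  u3 = d.0 :: =d=> u4
  u4 = 0 :: deadlocked
Q's transition system — 5 states:
  v0 = d.a.b.(d.0 + 0) :: =d=> v1
  v1 = a.b.(d.0 + 0) :: =a=> v2
  v2 = b.(d.0 + 0) :: =b=> v3
  v3 = d.0 + 0 :: =d=> v4
  v4 = 0 :: deadlocked
Bisimilarity quotient blocks:
  B0 = {u0, v0}
  B1 = {u1, v1}
  B2 = {u2, v2}
  B3 = {u3, v3}
  B4 = {u4, v4}
u0 ∈ B0, v0 ∈ B0 → same block

P ~ Q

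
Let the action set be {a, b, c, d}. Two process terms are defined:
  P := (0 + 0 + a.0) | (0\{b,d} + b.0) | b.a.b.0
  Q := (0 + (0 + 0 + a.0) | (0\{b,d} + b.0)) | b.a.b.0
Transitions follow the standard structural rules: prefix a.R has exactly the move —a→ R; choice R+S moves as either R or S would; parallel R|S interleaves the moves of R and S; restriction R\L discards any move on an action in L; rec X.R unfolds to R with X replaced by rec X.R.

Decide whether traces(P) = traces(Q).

LTS(P): 16 reachable states
  p0 = (0 + 0 + a.0) | (0\{b,d} + b.0) | b.a.b.0 has moves -a-> p1, -b-> p2, -b-> p3
  p1 = 0 | (0\{b,d} + b.0) | b.a.b.0 has moves -b-> p4, -b-> p5
  p2 = (0 + 0 + a.0) | (0\{b,d} + b.0) | a.b.0 has moves -a-> p4, -a-> p6, -b-> p7
  p3 = (0 + 0 + a.0) | 0 | b.a.b.0 has moves -a-> p5, -b-> p7
  p4 = 0 | (0\{b,d} + b.0) | a.b.0 has moves -a-> p8, -b-> p9
  p5 = 0 | 0 | b.a.b.0 has moves -b-> p9
  p6 = (0 + 0 + a.0) | (0\{b,d} + b.0) | b.0 has moves -a-> p8, -b-> p10, -b-> p11
  p7 = (0 + 0 + a.0) | 0 | a.b.0 has moves -a-> p11, -a-> p9
  p8 = 0 | (0\{b,d} + b.0) | b.0 has moves -b-> p12, -b-> p13
  p9 = 0 | 0 | a.b.0 has moves -a-> p13
  p10 = (0 + 0 + a.0) | (0\{b,d} + b.0) | 0 has moves -a-> p12, -b-> p14
  p11 = (0 + 0 + a.0) | 0 | b.0 has moves -a-> p13, -b-> p14
  p12 = 0 | (0\{b,d} + b.0) | 0 has moves -b-> p15
  p13 = 0 | 0 | b.0 has moves -b-> p15
  p14 = (0 + 0 + a.0) | 0 | 0 has moves -a-> p15
  p15 = 0 | 0 | 0 has moves ·
LTS(Q): 16 reachable states
  q0 = (0 + (0 + 0 + a.0) | (0\{b,d} + b.0)) | b.a.b.0 has moves -a-> q1, -b-> q2, -b-> q3
  q1 = 0 | (0\{b,d} + b.0) | b.a.b.0 has moves -b-> q4, -b-> q5
  q2 = (0 + (0 + 0 + a.0) | (0\{b,d} + b.0)) | a.b.0 has moves -a-> q4, -a-> q6, -b-> q7
  q3 = (0 + 0 + a.0) | 0 | b.a.b.0 has moves -a-> q5, -b-> q7
  q4 = 0 | (0\{b,d} + b.0) | a.b.0 has moves -a-> q8, -b-> q9
  q5 = 0 | 0 | b.a.b.0 has moves -b-> q9
  q6 = (0 + (0 + 0 + a.0) | (0\{b,d} + b.0)) | b.0 has moves -a-> q8, -b-> q10, -b-> q11
  q7 = (0 + 0 + a.0) | 0 | a.b.0 has moves -a-> q11, -a-> q9
  q8 = 0 | (0\{b,d} + b.0) | b.0 has moves -b-> q12, -b-> q13
  q9 = 0 | 0 | a.b.0 has moves -a-> q13
  q10 = (0 + (0 + 0 + a.0) | (0\{b,d} + b.0)) | 0 has moves -a-> q12, -b-> q14
  q11 = (0 + 0 + a.0) | 0 | b.0 has moves -a-> q13, -b-> q14
  q12 = 0 | (0\{b,d} + b.0) | 0 has moves -b-> q15
  q13 = 0 | 0 | b.0 has moves -b-> q15
  q14 = (0 + 0 + a.0) | 0 | 0 has moves -a-> q15
  q15 = 0 | 0 | 0 has moves ·
Coarsest stable partition (strong bisimilarity classes):
  B0 = {p0, q0}
  B1 = {p3, q3}
  B2 = {p5, q5}
  B3 = {p9, q9}
  B4 = {p12, p13, q12, q13}
  B5 = {p15, q15}
  B6 = {p7, q7}
  B7 = {p10, p11, q10, q11}
  B8 = {p14, q14}
  B9 = {p1, q1}
  B10 = {p4, q4}
  B11 = {p8, q8}
  B12 = {p2, q2}
  B13 = {p6, q6}
p0 ∈ B0, q0 ∈ B0 → same block
Bisimilar ⇒ trace-equivalent.

YES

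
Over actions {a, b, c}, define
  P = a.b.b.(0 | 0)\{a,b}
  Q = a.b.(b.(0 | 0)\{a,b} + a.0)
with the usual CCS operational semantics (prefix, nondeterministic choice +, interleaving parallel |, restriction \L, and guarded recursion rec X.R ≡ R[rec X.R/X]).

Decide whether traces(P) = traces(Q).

trace-distinct — witness ⟨aba⟩

LTS(P): 4 reachable states
  m0 = a.b.b.(0 | 0)\{a,b} | —a→ m1
  m1 = b.b.(0 | 0)\{a,b} | —b→ m2
  m2 = b.(0 | 0)\{a,b} | —b→ m3
  m3 = (0 | 0)\{a,b} | stopped
LTS(Q): 5 reachable states
  n0 = a.b.(b.(0 | 0)\{a,b} + a.0) | —a→ n1
  n1 = b.(b.(0 | 0)\{a,b} + a.0) | —b→ n2
  n2 = b.(0 | 0)\{a,b} + a.0 | —a→ n3, —b→ n4
  n3 = 0 | stopped
  n4 = (0 | 0)\{a,b} | stopped
Trace ⟨aba⟩ through Q, begin at {n0}:
  [1] a ⇒ {n1}
  [2] b ⇒ {n2}
  [3] a ⇒ {n3}
  Q completes σ.
Trace ⟨aba⟩ through P, begin at {m0}:
  [1] a ⇒ {m1}
  [2] b ⇒ {m2}
  [3] a ⇒ no successor for P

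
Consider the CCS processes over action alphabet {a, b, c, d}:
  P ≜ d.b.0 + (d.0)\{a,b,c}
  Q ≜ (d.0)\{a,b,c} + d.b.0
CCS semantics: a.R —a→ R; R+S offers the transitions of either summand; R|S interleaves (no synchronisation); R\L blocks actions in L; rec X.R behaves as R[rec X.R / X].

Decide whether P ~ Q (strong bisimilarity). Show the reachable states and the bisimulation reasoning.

bisimilar

LTS(P): 4 reachable states
  u0 = d.b.0 + (d.0)\{a,b,c} ⊢ ··d··> u1, ··d··> u2
  u1 = 0\{a,b,c} ⊢ ·
  u2 = b.0 ⊢ ··b··> u3
  u3 = 0 ⊢ ·
LTS(Q): 4 reachable states
  v0 = (d.0)\{a,b,c} + d.b.0 ⊢ ··d··> v1, ··d··> v2
  v1 = 0\{a,b,c} ⊢ ·
  v2 = b.0 ⊢ ··b··> v3
  v3 = 0 ⊢ ·
Coarsest stable partition (strong bisimilarity classes):
  B0 = {u0, v0}
  B1 = {u2, v2}
  B2 = {u1, u3, v1, v3}
u0 ∈ B0, v0 ∈ B0 → same block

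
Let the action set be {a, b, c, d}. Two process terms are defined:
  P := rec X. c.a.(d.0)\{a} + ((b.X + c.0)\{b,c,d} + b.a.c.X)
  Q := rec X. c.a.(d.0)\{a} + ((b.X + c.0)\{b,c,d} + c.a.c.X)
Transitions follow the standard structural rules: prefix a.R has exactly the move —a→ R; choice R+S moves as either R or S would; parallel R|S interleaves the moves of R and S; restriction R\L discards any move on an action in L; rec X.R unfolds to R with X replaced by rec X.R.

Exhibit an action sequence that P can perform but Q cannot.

Reachable graph of P (6 states):
  s0 = rec X. c.a.(d.0)\{a} + ((b.X + c.0)\{b,c,d} + b.a.c.X) | --b--▸ s1, --c--▸ s2
  s1 = a.c.(rec X. c.a.(d.0)\{a} + ((b.X + c.0)\{b,c,d} + b.a.c.X)) | --a--▸ s3
  s2 = a.(d.0)\{a} | --a--▸ s4
  s3 = c.(rec X. c.a.(d.0)\{a} + ((b.X + c.0)\{b,c,d} + b.a.c.X)) | --c--▸ s0
  s4 = (d.0)\{a} | --d--▸ s5
  s5 = 0\{a} | ·
Reachable graph of Q (6 states):
  t0 = rec X. c.a.(d.0)\{a} + ((b.X + c.0)\{b,c,d} + c.a.c.X) | --c--▸ t1, --c--▸ t2
  t1 = a.(d.0)\{a} | --a--▸ t3
  t2 = a.c.(rec X. c.a.(d.0)\{a} + ((b.X + c.0)\{b,c,d} + c.a.c.X)) | --a--▸ t4
  t3 = (d.0)\{a} | --d--▸ t5
  t4 = c.(rec X. c.a.(d.0)\{a} + ((b.X + c.0)\{b,c,d} + c.a.c.X)) | --c--▸ t0
  t5 = 0\{a} | ·
Executing b from P (initial set {s0}):
  step 1 (b): {s1}
  P completes σ.
Executing b from Q (initial set {t0}):
  step 1 (b): ∅ (Q stuck)

b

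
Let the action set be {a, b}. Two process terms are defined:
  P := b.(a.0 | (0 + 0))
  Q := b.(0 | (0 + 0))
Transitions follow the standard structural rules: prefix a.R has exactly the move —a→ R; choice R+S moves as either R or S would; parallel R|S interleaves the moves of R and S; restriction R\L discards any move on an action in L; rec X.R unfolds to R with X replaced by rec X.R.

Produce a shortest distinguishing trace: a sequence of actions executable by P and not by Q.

P's transition system — 3 states:
  p0 = b.(a.0 | (0 + 0)) ⊢ ··b··> p1
  p1 = a.0 | (0 + 0) ⊢ ··a··> p2
  p2 = 0 | (0 + 0) ⊢ deadlocked
Q's transition system — 2 states:
  q0 = b.(0 | (0 + 0)) ⊢ ··b··> q1
  q1 = 0 | (0 + 0) ⊢ deadlocked
Run σ = ⟨ba⟩ on P: start {p0}
  step 1 (b): {p1}
  step 2 (a): {p2}
  — P admits the full trace.
Run σ = ⟨ba⟩ on Q: start {q0}
  step 1 (b): {q1}
  step 2 (a): ∅  — Q cannot continue

ba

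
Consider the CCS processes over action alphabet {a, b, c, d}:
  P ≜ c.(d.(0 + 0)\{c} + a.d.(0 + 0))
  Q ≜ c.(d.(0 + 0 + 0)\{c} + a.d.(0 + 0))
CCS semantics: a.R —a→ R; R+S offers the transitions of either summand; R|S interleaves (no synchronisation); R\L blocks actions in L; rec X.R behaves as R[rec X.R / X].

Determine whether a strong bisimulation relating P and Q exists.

LTS(P): 5 reachable states
  s0 = c.(d.(0 + 0)\{c} + a.d.(0 + 0)) has moves --c--▸ s1
  s1 = d.(0 + 0)\{c} + a.d.(0 + 0) has moves --a--▸ s2, --d--▸ s3
  s2 = d.(0 + 0) has moves --d--▸ s4
  s3 = (0 + 0)\{c} has moves (no moves)
  s4 = 0 + 0 has moves (no moves)
LTS(Q): 5 reachable states
  t0 = c.(d.(0 + 0 + 0)\{c} + a.d.(0 + 0)) has moves --c--▸ t1
  t1 = d.(0 + 0 + 0)\{c} + a.d.(0 + 0) has moves --a--▸ t2, --d--▸ t3
  t2 = d.(0 + 0) has moves --d--▸ t4
  t3 = (0 + 0 + 0)\{c} has moves (no moves)
  t4 = 0 + 0 has moves (no moves)
Partition-refinement fixed point:
  B0 = {s0, t0}
  B1 = {s1, t1}
  B2 = {s3, s4, t3, t4}
  B3 = {s2, t2}
s0 ∈ B0, t0 ∈ B0 → same block

P ~ Q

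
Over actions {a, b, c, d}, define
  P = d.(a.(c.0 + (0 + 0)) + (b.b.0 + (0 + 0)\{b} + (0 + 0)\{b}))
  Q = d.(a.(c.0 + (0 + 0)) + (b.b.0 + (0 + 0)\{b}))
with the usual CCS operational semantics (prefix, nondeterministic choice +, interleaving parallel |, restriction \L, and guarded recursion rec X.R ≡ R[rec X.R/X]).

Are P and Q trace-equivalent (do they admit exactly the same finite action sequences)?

YES

P's transition system — 5 states:
  u0 = d.(a.(c.0 + (0 + 0)) + (b.b.0 + (0 + 0)\{b} + (0 + 0)\{b})) → ··d··> u1
  u1 = a.(c.0 + (0 + 0)) + (b.b.0 + (0 + 0)\{b} + (0 + 0)\{b}) → ··a··> u2, ··b··> u3
  u2 = c.0 + (0 + 0) → ··c··> u4
  u3 = b.0 → ··b··> u4
  u4 = 0 → deadlocked
Q's transition system — 5 states:
  v0 = d.(a.(c.0 + (0 + 0)) + (b.b.0 + (0 + 0)\{b})) → ··d··> v1
  v1 = a.(c.0 + (0 + 0)) + (b.b.0 + (0 + 0)\{b}) → ··a··> v2, ··b··> v3
  v2 = c.0 + (0 + 0) → ··c··> v4
  v3 = b.0 → ··b··> v4
  v4 = 0 → deadlocked
Partition-refinement fixed point:
  B0 = {u0, v0}
  B1 = {u1, v1}
  B2 = {u2, v2}
  B3 = {u4, v4}
  B4 = {u3, v3}
u0 ∈ B0, v0 ∈ B0 → same block
Bisimilar ⇒ trace-equivalent.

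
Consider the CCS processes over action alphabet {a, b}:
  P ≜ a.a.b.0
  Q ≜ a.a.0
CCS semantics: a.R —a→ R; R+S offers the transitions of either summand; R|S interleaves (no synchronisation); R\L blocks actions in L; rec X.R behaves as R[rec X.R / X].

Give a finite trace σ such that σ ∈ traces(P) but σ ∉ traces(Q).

LTS(P): 4 reachable states
  s0 = a.a.b.0 ⊢ =a=> s1
  s1 = a.b.0 ⊢ =a=> s2
  s2 = b.0 ⊢ =b=> s3
  s3 = 0 ⊢ stopped
LTS(Q): 3 reachable states
  t0 = a.a.0 ⊢ =a=> t1
  t1 = a.0 ⊢ =a=> t2
  t2 = 0 ⊢ stopped
Executing aab from P (initial set {s0}):
  after a @ step 1: {s1}
  after a @ step 2: {s2}
  after b @ step 3: {s3}
  P completes σ.
Executing aab from Q (initial set {t0}):
  after a @ step 1: {t1}
  after a @ step 2: {t2}
  after b @ step 3: no successor for Q

aab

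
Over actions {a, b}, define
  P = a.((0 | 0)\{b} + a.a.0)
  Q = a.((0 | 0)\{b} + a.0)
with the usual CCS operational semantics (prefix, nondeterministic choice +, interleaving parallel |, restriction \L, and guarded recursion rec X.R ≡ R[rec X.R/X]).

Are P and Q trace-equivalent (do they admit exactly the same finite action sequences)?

trace-distinct — witness ⟨aaa⟩

Reachable graph of P (4 states):
  s0 = a.((0 | 0)\{b} + a.a.0) → -a-> s1
  s1 = (0 | 0)\{b} + a.a.0 → -a-> s2
  s2 = a.0 → -a-> s3
  s3 = 0 → ·
Reachable graph of Q (3 states):
  t0 = a.((0 | 0)\{b} + a.0) → -a-> t1
  t1 = (0 | 0)\{b} + a.0 → -a-> t2
  t2 = 0 → ·
Run σ = ⟨aaa⟩ on P: start {s0}
  after a @ step 1: {s1}
  after a @ step 2: {s2}
  after a @ step 3: {s3}
  — P admits the full trace.
Run σ = ⟨aaa⟩ on Q: start {t0}
  after a @ step 1: {t1}
  after a @ step 2: {t2}
  after a @ step 3: ∅  — Q cannot continue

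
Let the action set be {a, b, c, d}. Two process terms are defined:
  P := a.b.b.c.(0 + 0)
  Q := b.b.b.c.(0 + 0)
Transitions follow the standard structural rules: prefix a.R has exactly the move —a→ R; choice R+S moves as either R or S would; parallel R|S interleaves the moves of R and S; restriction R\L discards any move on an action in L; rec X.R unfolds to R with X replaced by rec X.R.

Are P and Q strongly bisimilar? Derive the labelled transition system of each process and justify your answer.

P ≁ Q

P's transition system — 5 states:
  p0 = a.b.b.c.(0 + 0) | =a=> p1
  p1 = b.b.c.(0 + 0) | =b=> p2
  p2 = b.c.(0 + 0) | =b=> p3
  p3 = c.(0 + 0) | =c=> p4
  p4 = 0 + 0 | deadlocked
Q's transition system — 5 states:
  q0 = b.b.b.c.(0 + 0) | =b=> q1
  q1 = b.b.c.(0 + 0) | =b=> q2
  q2 = b.c.(0 + 0) | =b=> q3
  q3 = c.(0 + 0) | =c=> q4
  q4 = 0 + 0 | deadlocked
Bisimilarity quotient blocks:
  B0 = {p0}
  B1 = {p1, q1}
  B2 = {p2, q2}
  B3 = {p3, q3}
  B4 = {p4, q4}
  B5 = {q0}
p0 ∈ B0, q0 ∈ B5 → different blocks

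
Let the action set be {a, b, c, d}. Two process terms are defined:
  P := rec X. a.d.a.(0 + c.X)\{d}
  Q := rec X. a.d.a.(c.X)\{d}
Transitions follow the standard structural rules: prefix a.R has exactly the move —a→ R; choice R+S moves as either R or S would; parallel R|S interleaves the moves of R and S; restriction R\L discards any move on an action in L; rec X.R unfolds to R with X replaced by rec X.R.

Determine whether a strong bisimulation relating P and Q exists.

Reachable graph of P (6 states):
  m0 = rec X. a.d.a.(0 + c.X)\{d} has moves ··a··> m1
  m1 = d.a.(0 + c.(rec X. a.d.a.(0 + c.X)\{d}))\{d} has moves ··d··> m2
  m2 = a.(0 + c.(rec X. a.d.a.(0 + c.X)\{d}))\{d} has moves ··a··> m3
  m3 = (0 + c.(rec X. a.d.a.(0 + c.X)\{d}))\{d} has moves ··c··> m4
  m4 = (rec X. a.d.a.(0 + c.X)\{d})\{d} has moves ··a··> m5
  m5 = (d.a.(0 + c.(rec X. a.d.a.(0 + c.X)\{d}))\{d})\{d} has moves stopped
Reachable graph of Q (6 states):
  n0 = rec X. a.d.a.(c.X)\{d} has moves ··a··> n1
  n1 = d.a.(c.(rec X. a.d.a.(c.X)\{d}))\{d} has moves ··d··> n2
  n2 = a.(c.(rec X. a.d.a.(c.X)\{d}))\{d} has moves ··a··> n3
  n3 = (c.(rec X. a.d.a.(c.X)\{d}))\{d} has moves ··c··> n4
  n4 = (rec X. a.d.a.(c.X)\{d})\{d} has moves ··a··> n5
  n5 = (d.a.(c.(rec X. a.d.a.(c.X)\{d}))\{d})\{d} has moves stopped
Partition-refinement fixed point:
  B0 = {m0, n0}
  B1 = {m1, n1}
  B2 = {m2, n2}
  B3 = {m3, n3}
  B4 = {m4, n4}
  B5 = {m5, n5}
m0 ∈ B0, n0 ∈ B0 → same block

YES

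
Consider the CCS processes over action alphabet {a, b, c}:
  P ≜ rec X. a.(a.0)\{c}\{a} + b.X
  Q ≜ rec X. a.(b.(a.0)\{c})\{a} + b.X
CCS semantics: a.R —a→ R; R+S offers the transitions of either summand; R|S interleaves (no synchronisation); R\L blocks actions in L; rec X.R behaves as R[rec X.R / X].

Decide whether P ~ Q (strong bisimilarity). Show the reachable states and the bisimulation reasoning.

not bisimilar

Reachable graph of P (2 states):
  s0 = rec X. a.(a.0)\{c}\{a} + b.X | -a-> s1, -b-> s0
  s1 = (a.0)\{c}\{a} | deadlocked
Reachable graph of Q (3 states):
  t0 = rec X. a.(b.(a.0)\{c})\{a} + b.X | -a-> t1, -b-> t0
  t1 = (b.(a.0)\{c})\{a} | -b-> t2
  t2 = (a.0)\{c}\{a} | deadlocked
Coarsest stable partition (strong bisimilarity classes):
  B0 = {s0}
  B1 = {s1, t2}
  B2 = {t0}
  B3 = {t1}
s0 ∈ B0, t0 ∈ B2 → different blocks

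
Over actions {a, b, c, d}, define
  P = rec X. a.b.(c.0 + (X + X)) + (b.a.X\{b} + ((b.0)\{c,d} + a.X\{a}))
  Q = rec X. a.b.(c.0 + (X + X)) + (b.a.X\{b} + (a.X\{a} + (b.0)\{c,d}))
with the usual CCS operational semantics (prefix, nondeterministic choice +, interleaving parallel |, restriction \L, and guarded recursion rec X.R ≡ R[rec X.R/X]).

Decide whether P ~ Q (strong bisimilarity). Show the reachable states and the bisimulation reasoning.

YES

LTS(P): 12 reachable states
  s0 = rec X. a.b.(c.0 + (X + X)) + (b.a.X\{b} + ((b.0)\{c,d} + a.X\{a})) :: -a-> s1, -a-> s2, -b-> s3, -b-> s4
  s1 = (rec X. a.b.(c.0 + (X + X)) + (b.a.X\{b} + ((b.0)\{c,d} + a.X\{a})))\{a} :: -b-> s5, -b-> s6
  s2 = b.(c.0 + ((rec X. a.b.(c.0 + (X + X)) + (b.a.X\{b} + ((b.0)\{c,d} + a.X\{a}))) + (rec X. a.b.(c.0 + (X + X)) + (b.a.X\{b} + ((b.0)\{c,d} + a.X\{a}))))) :: -b-> s7
  s3 = 0\{c,d} :: ∅
  s4 = a.(rec X. a.b.(c.0 + (X + X)) + (b.a.X\{b} + ((b.0)\{c,d} + a.X\{a})))\{b} :: -a-> s8
  s5 = (a.(rec X. a.b.(c.0 + (X + X)) + (b.a.X\{b} + ((b.0)\{c,d} + a.X\{a})))\{b})\{a} :: ∅
  s6 = 0\{c,d}\{a} :: ∅
  s7 = c.0 + ((rec X. a.b.(c.0 + (X + X)) + (b.a.X\{b} + ((b.0)\{c,d} + a.X\{a}))) + (rec X. a.b.(c.0 + (X + X)) + (b.a.X\{b} + ((b.0)\{c,d} + a.X\{a})))) :: -a-> s1, -a-> s2, -b-> s3, -b-> s4, -c-> s9
  s8 = (rec X. a.b.(c.0 + (X + X)) + (b.a.X\{b} + ((b.0)\{c,d} + a.X\{a})))\{b} :: -a-> s10, -a-> s11
  s9 = 0 :: ∅
  s10 = (b.(c.0 + ((rec X. a.b.(c.0 + (X + X)) + (b.a.X\{b} + ((b.0)\{c,d} + a.X\{a}))) + (rec X. a.b.(c.0 + (X + X)) + (b.a.X\{b} + ((b.0)\{c,d} + a.X\{a}))))))\{b} :: ∅
  s11 = (rec X. a.b.(c.0 + (X + X)) + (b.a.X\{b} + ((b.0)\{c,d} + a.X\{a})))\{a}\{b} :: ∅
LTS(Q): 12 reachable states
  t0 = rec X. a.b.(c.0 + (X + X)) + (b.a.X\{b} + (a.X\{a} + (b.0)\{c,d})) :: -a-> t1, -a-> t2, -b-> t3, -b-> t4
  t1 = (rec X. a.b.(c.0 + (X + X)) + (b.a.X\{b} + (a.X\{a} + (b.0)\{c,d})))\{a} :: -b-> t5, -b-> t6
  t2 = b.(c.0 + ((rec X. a.b.(c.0 + (X + X)) + (b.a.X\{b} + (a.X\{a} + (b.0)\{c,d}))) + (rec X. a.b.(c.0 + (X + X)) + (b.a.X\{b} + (a.X\{a} + (b.0)\{c,d}))))) :: -b-> t7
  t3 = 0\{c,d} :: ∅
  t4 = a.(rec X. a.b.(c.0 + (X + X)) + (b.a.X\{b} + (a.X\{a} + (b.0)\{c,d})))\{b} :: -a-> t8
  t5 = (a.(rec X. a.b.(c.0 + (X + X)) + (b.a.X\{b} + (a.X\{a} + (b.0)\{c,d})))\{b})\{a} :: ∅
  t6 = 0\{c,d}\{a} :: ∅
  t7 = c.0 + ((rec X. a.b.(c.0 + (X + X)) + (b.a.X\{b} + (a.X\{a} + (b.0)\{c,d}))) + (rec X. a.b.(c.0 + (X + X)) + (b.a.X\{b} + (a.X\{a} + (b.0)\{c,d})))) :: -a-> t1, -a-> t2, -b-> t3, -b-> t4, -c-> t9
  t8 = (rec X. a.b.(c.0 + (X + X)) + (b.a.X\{b} + (a.X\{a} + (b.0)\{c,d})))\{b} :: -a-> t10, -a-> t11
  t9 = 0 :: ∅
  t10 = (b.(c.0 + ((rec X. a.b.(c.0 + (X + X)) + (b.a.X\{b} + (a.X\{a} + (b.0)\{c,d}))) + (rec X. a.b.(c.0 + (X + X)) + (b.a.X\{b} + (a.X\{a} + (b.0)\{c,d}))))))\{b} :: ∅
  t11 = (rec X. a.b.(c.0 + (X + X)) + (b.a.X\{b} + (a.X\{a} + (b.0)\{c,d})))\{a}\{b} :: ∅
Partition-refinement fixed point:
  B0 = {s0, t0}
  B1 = {s10, s11, s3, s5, s6, s9, t10, t11, t3, t5, t6, t9}
  B2 = {s4, t4}
  B3 = {s8, t8}
  B4 = {s1, t1}
  B5 = {s2, t2}
  B6 = {s7, t7}
s0 ∈ B0, t0 ∈ B0 → same block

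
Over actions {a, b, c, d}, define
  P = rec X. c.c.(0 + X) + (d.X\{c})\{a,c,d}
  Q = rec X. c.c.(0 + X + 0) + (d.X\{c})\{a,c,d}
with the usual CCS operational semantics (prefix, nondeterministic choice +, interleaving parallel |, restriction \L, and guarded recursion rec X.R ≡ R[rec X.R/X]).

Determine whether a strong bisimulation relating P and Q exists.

P's transition system — 3 states:
  s0 = rec X. c.c.(0 + X) + (d.X\{c})\{a,c,d} ⊢ --c--▸ s1
  s1 = c.(0 + (rec X. c.c.(0 + X) + (d.X\{c})\{a,c,d})) ⊢ --c--▸ s2
  s2 = 0 + (rec X. c.c.(0 + X) + (d.X\{c})\{a,c,d}) ⊢ --c--▸ s1
Q's transition system — 3 states:
  t0 = rec X. c.c.(0 + X + 0) + (d.X\{c})\{a,c,d} ⊢ --c--▸ t1
  t1 = c.(0 + (rec X. c.c.(0 + X + 0) + (d.X\{c})\{a,c,d}) + 0) ⊢ --c--▸ t2
  t2 = 0 + (rec X. c.c.(0 + X + 0) + (d.X\{c})\{a,c,d}) + 0 ⊢ --c--▸ t1
Coarsest stable partition (strong bisimilarity classes):
  B0 = {s0, s1, s2, t0, t1, t2}
s0 ∈ B0, t0 ∈ B0 → same block

YES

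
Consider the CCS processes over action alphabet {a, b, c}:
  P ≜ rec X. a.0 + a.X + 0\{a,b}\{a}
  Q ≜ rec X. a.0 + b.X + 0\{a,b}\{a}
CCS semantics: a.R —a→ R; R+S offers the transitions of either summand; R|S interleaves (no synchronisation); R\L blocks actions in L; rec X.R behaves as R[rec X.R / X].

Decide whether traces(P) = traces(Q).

P's transition system — 2 states:
  s0 = rec X. a.0 + a.X + 0\{a,b}\{a} :: =a=> s0, =a=> s1
  s1 = 0 :: stopped
Q's transition system — 2 states:
  t0 = rec X. a.0 + b.X + 0\{a,b}\{a} :: =a=> t1, =b=> t0
  t1 = 0 :: stopped
Run σ = ⟨aa⟩ on P: start {s0}
  step 1 (a): {s0, s1}
  step 2 (a): {s0, s1}
  — P admits the full trace.
Run σ = ⟨aa⟩ on Q: start {t0}
  step 1 (a): {t1}
  step 2 (a): ∅  — Q cannot continue

trace-distinct — witness ⟨aa⟩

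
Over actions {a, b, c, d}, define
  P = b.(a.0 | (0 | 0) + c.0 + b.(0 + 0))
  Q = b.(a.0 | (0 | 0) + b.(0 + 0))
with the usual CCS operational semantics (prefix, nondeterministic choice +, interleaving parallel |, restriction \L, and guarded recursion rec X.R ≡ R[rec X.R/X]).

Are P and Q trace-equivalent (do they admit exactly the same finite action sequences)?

P's transition system — 5 states:
  m0 = b.(a.0 | (0 | 0) + c.0 + b.(0 + 0)) :: --b--▸ m1
  m1 = a.0 | (0 | 0) + c.0 + b.(0 + 0) :: --a--▸ m2, --b--▸ m3, --c--▸ m4
  m2 = 0 | (0 | 0) :: (no moves)
  m3 = 0 + 0 :: (no moves)
  m4 = 0 :: (no moves)
Q's transition system — 4 states:
  n0 = b.(a.0 | (0 | 0) + b.(0 + 0)) :: --b--▸ n1
  n1 = a.0 | (0 | 0) + b.(0 + 0) :: --a--▸ n2, --b--▸ n3
  n2 = 0 | (0 | 0) :: (no moves)
  n3 = 0 + 0 :: (no moves)
Executing bc from P (initial set {m0}):
  after b @ step 1: {m1}
  after c @ step 2: {m4}
  ✓ P
Executing bc from Q (initial set {n0}):
  after b @ step 1: {n1}
  after c @ step 2: ∅  — Q cannot continue

NO — witness ⟨bc⟩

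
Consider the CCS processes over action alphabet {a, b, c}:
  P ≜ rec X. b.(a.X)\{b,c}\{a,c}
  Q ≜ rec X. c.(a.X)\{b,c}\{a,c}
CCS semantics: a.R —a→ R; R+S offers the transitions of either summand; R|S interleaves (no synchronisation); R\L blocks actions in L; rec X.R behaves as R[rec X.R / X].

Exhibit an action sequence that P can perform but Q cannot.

P's transition system — 2 states:
  s0 = rec X. b.(a.X)\{b,c}\{a,c} → ··b··> s1
  s1 = (a.(rec X. b.(a.X)\{b,c}\{a,c}))\{b,c}\{a,c} → ·
Q's transition system — 2 states:
  t0 = rec X. c.(a.X)\{b,c}\{a,c} → ··c··> t1
  t1 = (a.(rec X. c.(a.X)\{b,c}\{a,c}))\{b,c}\{a,c} → ·
Trace ⟨b⟩ through P, begin at {s0}:
  [1] b ⇒ {s1}
  — P admits the full trace.
Trace ⟨b⟩ through Q, begin at {t0}:
  [1] b ⇒ ∅  — Q cannot continue

b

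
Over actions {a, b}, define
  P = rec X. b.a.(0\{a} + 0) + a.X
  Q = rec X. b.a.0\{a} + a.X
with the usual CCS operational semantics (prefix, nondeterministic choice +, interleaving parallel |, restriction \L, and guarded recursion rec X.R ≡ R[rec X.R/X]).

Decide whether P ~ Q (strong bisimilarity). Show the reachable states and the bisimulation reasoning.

bisimilar

Reachable graph of P (3 states):
  u0 = rec X. b.a.(0\{a} + 0) + a.X :: -a-> u0, -b-> u1
  u1 = a.(0\{a} + 0) :: -a-> u2
  u2 = 0\{a} + 0 :: ·
Reachable graph of Q (3 states):
  v0 = rec X. b.a.0\{a} + a.X :: -a-> v0, -b-> v1
  v1 = a.0\{a} :: -a-> v2
  v2 = 0\{a} :: ·
Partition-refinement fixed point:
  B0 = {u0, v0}
  B1 = {u1, v1}
  B2 = {u2, v2}
u0 ∈ B0, v0 ∈ B0 → same block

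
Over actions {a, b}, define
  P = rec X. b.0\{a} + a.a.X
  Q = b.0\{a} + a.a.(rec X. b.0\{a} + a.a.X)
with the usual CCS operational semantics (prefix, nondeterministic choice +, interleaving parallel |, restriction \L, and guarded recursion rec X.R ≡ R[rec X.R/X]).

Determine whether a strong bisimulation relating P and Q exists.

Reachable graph of P (3 states):
  u0 = rec X. b.0\{a} + a.a.X :: -a-> u1, -b-> u2
  u1 = a.(rec X. b.0\{a} + a.a.X) :: -a-> u0
  u2 = 0\{a} :: ∅
Reachable graph of Q (4 states):
  v0 = b.0\{a} + a.a.(rec X. b.0\{a} + a.a.X) :: -a-> v1, -b-> v2
  v1 = a.(rec X. b.0\{a} + a.a.X) :: -a-> v3
  v2 = 0\{a} :: ∅
  v3 = rec X. b.0\{a} + a.a.X :: -a-> v1, -b-> v2
Bisimilarity quotient blocks:
  B0 = {u0, v0, v3}
  B1 = {u2, v2}
  B2 = {u1, v1}
u0 ∈ B0, v0 ∈ B0 → same block

P ~ Q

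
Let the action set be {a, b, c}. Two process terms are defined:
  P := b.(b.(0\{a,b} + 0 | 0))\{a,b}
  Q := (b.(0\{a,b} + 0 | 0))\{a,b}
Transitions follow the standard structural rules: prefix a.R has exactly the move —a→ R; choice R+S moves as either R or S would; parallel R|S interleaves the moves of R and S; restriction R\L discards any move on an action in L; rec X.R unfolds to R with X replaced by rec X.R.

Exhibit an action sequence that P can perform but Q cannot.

b

LTS(P): 2 reachable states
  s0 = b.(b.(0\{a,b} + 0 | 0))\{a,b} ⊢ ··b··> s1
  s1 = (b.(0\{a,b} + 0 | 0))\{a,b} ⊢ deadlocked
LTS(Q): 1 reachable states
  t0 = (b.(0\{a,b} + 0 | 0))\{a,b} ⊢ deadlocked
Executing b from P (initial set {s0}):
  [1] b ⇒ {s1}
  — P admits the full trace.
Executing b from Q (initial set {t0}):
  [1] b ⇒ ∅ (Q stuck)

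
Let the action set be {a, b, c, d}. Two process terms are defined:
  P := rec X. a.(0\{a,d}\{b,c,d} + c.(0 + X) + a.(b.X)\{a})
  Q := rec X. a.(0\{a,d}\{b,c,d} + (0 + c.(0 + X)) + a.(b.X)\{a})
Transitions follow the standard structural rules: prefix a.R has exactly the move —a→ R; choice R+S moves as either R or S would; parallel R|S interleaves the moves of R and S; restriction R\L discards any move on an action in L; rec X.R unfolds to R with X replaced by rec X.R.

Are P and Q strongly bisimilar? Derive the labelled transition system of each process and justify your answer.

P's transition system — 5 states:
  s0 = rec X. a.(0\{a,d}\{b,c,d} + c.(0 + X) + a.(b.X)\{a}) → —a→ s1
  s1 = 0\{a,d}\{b,c,d} + c.(0 + (rec X. a.(0\{a,d}\{b,c,d} + c.(0 + X) + a.(b.X)\{a}))) + a.(b.(rec X. a.(0\{a,d}\{b,c,d} + c.(0 + X) + a.(b.X)\{a})))\{a} → —a→ s2, —c→ s3
  s2 = (b.(rec X. a.(0\{a,d}\{b,c,d} + c.(0 + X) + a.(b.X)\{a})))\{a} → —b→ s4
  s3 = 0 + (rec X. a.(0\{a,d}\{b,c,d} + c.(0 + X) + a.(b.X)\{a})) → —a→ s1
  s4 = (rec X. a.(0\{a,d}\{b,c,d} + c.(0 + X) + a.(b.X)\{a}))\{a} → deadlocked
Q's transition system — 5 states:
  t0 = rec X. a.(0\{a,d}\{b,c,d} + (0 + c.(0 + X)) + a.(b.X)\{a}) → —a→ t1
  t1 = 0\{a,d}\{b,c,d} + (0 + c.(0 + (rec X. a.(0\{a,d}\{b,c,d} + (0 + c.(0 + X)) + a.(b.X)\{a})))) + a.(b.(rec X. a.(0\{a,d}\{b,c,d} + (0 + c.(0 + X)) + a.(b.X)\{a})))\{a} → —a→ t2, —c→ t3
  t2 = (b.(rec X. a.(0\{a,d}\{b,c,d} + (0 + c.(0 + X)) + a.(b.X)\{a})))\{a} → —b→ t4
  t3 = 0 + (rec X. a.(0\{a,d}\{b,c,d} + (0 + c.(0 + X)) + a.(b.X)\{a})) → —a→ t1
  t4 = (rec X. a.(0\{a,d}\{b,c,d} + (0 + c.(0 + X)) + a.(b.X)\{a}))\{a} → deadlocked
Coarsest stable partition (strong bisimilarity classes):
  B0 = {s0, s3, t0, t3}
  B1 = {s1, t1}
  B2 = {s2, t2}
  B3 = {s4, t4}
s0 ∈ B0, t0 ∈ B0 → same block

YES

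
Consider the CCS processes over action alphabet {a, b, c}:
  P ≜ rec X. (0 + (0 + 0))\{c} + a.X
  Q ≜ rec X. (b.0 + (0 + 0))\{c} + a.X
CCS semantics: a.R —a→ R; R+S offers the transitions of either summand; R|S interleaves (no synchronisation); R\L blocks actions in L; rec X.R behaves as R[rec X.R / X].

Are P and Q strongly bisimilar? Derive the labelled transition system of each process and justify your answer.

P ≁ Q

LTS(P): 1 reachable states
  s0 = rec X. (0 + (0 + 0))\{c} + a.X :: --a--▸ s0
LTS(Q): 2 reachable states
  t0 = rec X. (b.0 + (0 + 0))\{c} + a.X :: --a--▸ t0, --b--▸ t1
  t1 = 0\{c} :: deadlocked
Partition-refinement fixed point:
  B0 = {s0}
  B1 = {t0}
  B2 = {t1}
s0 ∈ B0, t0 ∈ B1 → different blocks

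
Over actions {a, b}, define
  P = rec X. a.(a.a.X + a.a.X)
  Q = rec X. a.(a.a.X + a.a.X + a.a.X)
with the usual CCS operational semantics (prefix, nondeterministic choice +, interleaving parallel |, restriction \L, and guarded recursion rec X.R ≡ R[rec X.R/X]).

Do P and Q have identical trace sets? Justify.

traces(P) = traces(Q)

LTS(P): 3 reachable states
  p0 = rec X. a.(a.a.X + a.a.X) :: -a-> p1
  p1 = a.a.(rec X. a.(a.a.X + a.a.X)) + a.a.(rec X. a.(a.a.X + a.a.X)) :: -a-> p2
  p2 = a.(rec X. a.(a.a.X + a.a.X)) :: -a-> p0
LTS(Q): 3 reachable states
  q0 = rec X. a.(a.a.X + a.a.X + a.a.X) :: -a-> q1
  q1 = a.a.(rec X. a.(a.a.X + a.a.X + a.a.X)) + a.a.(rec X. a.(a.a.X + a.a.X + a.a.X)) + a.a.(rec X. a.(a.a.X + a.a.X + a.a.X)) :: -a-> q2
  q2 = a.(rec X. a.(a.a.X + a.a.X + a.a.X)) :: -a-> q0
Bisimilarity quotient blocks:
  B0 = {p0, p1, p2, q0, q1, q2}
p0 ∈ B0, q0 ∈ B0 → same block
Bisimilar ⇒ trace-equivalent.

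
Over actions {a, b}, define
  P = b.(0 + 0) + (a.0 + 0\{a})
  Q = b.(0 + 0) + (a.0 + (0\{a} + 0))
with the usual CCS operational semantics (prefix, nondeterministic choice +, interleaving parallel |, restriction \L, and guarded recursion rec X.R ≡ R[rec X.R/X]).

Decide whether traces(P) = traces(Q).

Reachable graph of P (3 states):
  s0 = b.(0 + 0) + (a.0 + 0\{a}) → --a--▸ s1, --b--▸ s2
  s1 = 0 → stopped
  s2 = 0 + 0 → stopped
Reachable graph of Q (3 states):
  t0 = b.(0 + 0) + (a.0 + (0\{a} + 0)) → --a--▸ t1, --b--▸ t2
  t1 = 0 → stopped
  t2 = 0 + 0 → stopped
Coarsest stable partition (strong bisimilarity classes):
  B0 = {s0, t0}
  B1 = {s1, s2, t1, t2}
s0 ∈ B0, t0 ∈ B0 → same block
Bisimilar ⇒ trace-equivalent.

traces(P) = traces(Q)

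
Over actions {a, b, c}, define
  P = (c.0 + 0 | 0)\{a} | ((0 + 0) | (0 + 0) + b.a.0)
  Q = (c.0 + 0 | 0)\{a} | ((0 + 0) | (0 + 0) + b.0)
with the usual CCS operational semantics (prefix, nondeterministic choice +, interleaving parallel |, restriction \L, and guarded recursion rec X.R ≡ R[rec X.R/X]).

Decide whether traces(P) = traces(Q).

traces(P) ≠ traces(Q) — witness ⟨ba⟩

LTS(P): 6 reachable states
  u0 = (c.0 + 0 | 0)\{a} | ((0 + 0) | (0 + 0) + b.a.0) | ··b··> u1, ··c··> u2
  u1 = (c.0 + 0 | 0)\{a} | a.0 | ··a··> u3, ··c··> u4
  u2 = 0\{a} | ((0 + 0) | (0 + 0) + b.a.0) | ··b··> u4
  u3 = (c.0 + 0 | 0)\{a} | 0 | ··c··> u5
  u4 = 0\{a} | a.0 | ··a··> u5
  u5 = 0\{a} | 0 | stopped
LTS(Q): 4 reachable states
  v0 = (c.0 + 0 | 0)\{a} | ((0 + 0) | (0 + 0) + b.0) | ··b··> v1, ··c··> v2
  v1 = (c.0 + 0 | 0)\{a} | 0 | ··c··> v3
  v2 = 0\{a} | ((0 + 0) | (0 + 0) + b.0) | ··b··> v3
  v3 = 0\{a} | 0 | stopped
Run σ = ⟨ba⟩ on P: start {u0}
  after b @ step 1: {u1}
  after a @ step 2: {u3}
  ✓ P
Run σ = ⟨ba⟩ on Q: start {v0}
  after b @ step 1: {v1}
  after a @ step 2: ∅  — Q cannot continue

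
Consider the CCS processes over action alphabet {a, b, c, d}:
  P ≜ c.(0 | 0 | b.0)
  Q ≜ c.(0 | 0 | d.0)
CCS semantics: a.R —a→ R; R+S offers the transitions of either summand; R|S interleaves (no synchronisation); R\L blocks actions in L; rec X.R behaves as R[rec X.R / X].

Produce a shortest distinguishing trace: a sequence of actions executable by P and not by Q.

Reachable graph of P (3 states):
  m0 = c.(0 | 0 | b.0) :: --c--▸ m1
  m1 = 0 | 0 | b.0 :: --b--▸ m2
  m2 = 0 | 0 | 0 :: (no moves)
Reachable graph of Q (3 states):
  n0 = c.(0 | 0 | d.0) :: --c--▸ n1
  n1 = 0 | 0 | d.0 :: --d--▸ n2
  n2 = 0 | 0 | 0 :: (no moves)
Executing cb from P (initial set {m0}):
  step 1 (c): {m1}
  step 2 (b): {m2}
  — P admits the full trace.
Executing cb from Q (initial set {n0}):
  step 1 (c): {n1}
  step 2 (b): ∅ (Q stuck)

cb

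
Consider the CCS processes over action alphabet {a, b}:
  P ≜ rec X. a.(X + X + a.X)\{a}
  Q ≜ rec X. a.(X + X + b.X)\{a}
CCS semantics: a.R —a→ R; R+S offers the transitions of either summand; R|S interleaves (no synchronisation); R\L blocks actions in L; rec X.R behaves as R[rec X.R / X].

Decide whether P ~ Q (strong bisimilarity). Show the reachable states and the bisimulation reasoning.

not bisimilar

Reachable graph of P (2 states):
  m0 = rec X. a.(X + X + a.X)\{a} ⊢ =a=> m1
  m1 = ((rec X. a.(X + X + a.X)\{a}) + (rec X. a.(X + X + a.X)\{a}) + a.(rec X. a.(X + X + a.X)\{a}))\{a} ⊢ stopped
Reachable graph of Q (3 states):
  n0 = rec X. a.(X + X + b.X)\{a} ⊢ =a=> n1
  n1 = ((rec X. a.(X + X + b.X)\{a}) + (rec X. a.(X + X + b.X)\{a}) + b.(rec X. a.(X + X + b.X)\{a}))\{a} ⊢ =b=> n2
  n2 = (rec X. a.(X + X + b.X)\{a})\{a} ⊢ stopped
Bisimilarity quotient blocks:
  B0 = {m0}
  B1 = {m1, n2}
  B2 = {n0}
  B3 = {n1}
m0 ∈ B0, n0 ∈ B2 → different blocks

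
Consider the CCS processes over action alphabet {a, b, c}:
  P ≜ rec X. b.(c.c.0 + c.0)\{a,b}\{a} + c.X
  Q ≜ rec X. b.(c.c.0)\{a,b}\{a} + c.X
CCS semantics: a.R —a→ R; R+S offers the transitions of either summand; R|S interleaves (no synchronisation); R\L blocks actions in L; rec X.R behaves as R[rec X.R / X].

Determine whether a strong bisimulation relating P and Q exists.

not bisimilar

LTS(P): 4 reachable states
  u0 = rec X. b.(c.c.0 + c.0)\{a,b}\{a} + c.X | ··b··> u1, ··c··> u0
  u1 = (c.c.0 + c.0)\{a,b}\{a} | ··c··> u2, ··c··> u3
  u2 = (c.0)\{a,b}\{a} | ··c··> u3
  u3 = 0\{a,b}\{a} | ·
LTS(Q): 4 reachable states
  v0 = rec X. b.(c.c.0)\{a,b}\{a} + c.X | ··b··> v1, ··c··> v0
  v1 = (c.c.0)\{a,b}\{a} | ··c··> v2
  v2 = (c.0)\{a,b}\{a} | ··c··> v3
  v3 = 0\{a,b}\{a} | ·
Coarsest stable partition (strong bisimilarity classes):
  B0 = {u0}
  B1 = {u1}
  B2 = {u3, v3}
  B3 = {u2, v2}
  B4 = {v0}
  B5 = {v1}
u0 ∈ B0, v0 ∈ B4 → different blocks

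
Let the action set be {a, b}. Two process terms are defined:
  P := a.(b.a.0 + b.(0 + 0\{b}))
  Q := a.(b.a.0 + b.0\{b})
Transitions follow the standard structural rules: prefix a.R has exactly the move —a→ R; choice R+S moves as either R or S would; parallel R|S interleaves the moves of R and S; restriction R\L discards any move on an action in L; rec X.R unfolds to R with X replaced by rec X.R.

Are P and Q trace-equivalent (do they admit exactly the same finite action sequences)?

YES

LTS(P): 5 reachable states
  m0 = a.(b.a.0 + b.(0 + 0\{b})) :: =a=> m1
  m1 = b.a.0 + b.(0 + 0\{b}) :: =b=> m2, =b=> m3
  m2 = 0 + 0\{b} :: (no moves)
  m3 = a.0 :: =a=> m4
  m4 = 0 :: (no moves)
LTS(Q): 5 reachable states
  n0 = a.(b.a.0 + b.0\{b}) :: =a=> n1
  n1 = b.a.0 + b.0\{b} :: =b=> n2, =b=> n3
  n2 = 0\{b} :: (no moves)
  n3 = a.0 :: =a=> n4
  n4 = 0 :: (no moves)
Bisimilarity quotient blocks:
  B0 = {m0, n0}
  B1 = {m1, n1}
  B2 = {m3, n3}
  B3 = {m2, m4, n2, n4}
m0 ∈ B0, n0 ∈ B0 → same block
Bisimilar ⇒ trace-equivalent.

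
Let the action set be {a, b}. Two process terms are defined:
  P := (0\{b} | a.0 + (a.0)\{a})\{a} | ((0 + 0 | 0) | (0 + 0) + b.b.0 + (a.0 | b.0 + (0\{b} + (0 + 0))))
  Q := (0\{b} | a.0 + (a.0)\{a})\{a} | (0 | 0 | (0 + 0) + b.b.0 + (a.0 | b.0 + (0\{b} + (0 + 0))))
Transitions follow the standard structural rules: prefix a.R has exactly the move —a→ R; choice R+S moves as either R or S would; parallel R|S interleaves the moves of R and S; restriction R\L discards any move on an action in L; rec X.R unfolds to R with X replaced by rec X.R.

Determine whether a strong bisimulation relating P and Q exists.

Reachable graph of P (6 states):
  m0 = (0\{b} | a.0 + (a.0)\{a})\{a} | ((0 + 0 | 0) | (0 + 0) + b.b.0 + (a.0 | b.0 + (0\{b} + (0 + 0)))) :: =a=> m1, =b=> m2, =b=> m3
  m1 = (0\{b} | a.0 + (a.0)\{a})\{a} | (0 | b.0) :: =b=> m4
  m2 = (0\{b} | a.0 + (a.0)\{a})\{a} | (a.0 | 0) :: =a=> m4
  m3 = (0\{b} | a.0 + (a.0)\{a})\{a} | b.0 :: =b=> m5
  m4 = (0\{b} | a.0 + (a.0)\{a})\{a} | (0 | 0) :: ∅
  m5 = (0\{b} | a.0 + (a.0)\{a})\{a} | 0 :: ∅
Reachable graph of Q (6 states):
  n0 = (0\{b} | a.0 + (a.0)\{a})\{a} | (0 | 0 | (0 + 0) + b.b.0 + (a.0 | b.0 + (0\{b} + (0 + 0)))) :: =a=> n1, =b=> n2, =b=> n3
  n1 = (0\{b} | a.0 + (a.0)\{a})\{a} | (0 | b.0) :: =b=> n4
  n2 = (0\{b} | a.0 + (a.0)\{a})\{a} | (a.0 | 0) :: =a=> n4
  n3 = (0\{b} | a.0 + (a.0)\{a})\{a} | b.0 :: =b=> n5
  n4 = (0\{b} | a.0 + (a.0)\{a})\{a} | (0 | 0) :: ∅
  n5 = (0\{b} | a.0 + (a.0)\{a})\{a} | 0 :: ∅
Coarsest stable partition (strong bisimilarity classes):
  B0 = {m0, n0}
  B1 = {m1, m3, n1, n3}
  B2 = {m4, m5, n4, n5}
  B3 = {m2, n2}
m0 ∈ B0, n0 ∈ B0 → same block

YES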